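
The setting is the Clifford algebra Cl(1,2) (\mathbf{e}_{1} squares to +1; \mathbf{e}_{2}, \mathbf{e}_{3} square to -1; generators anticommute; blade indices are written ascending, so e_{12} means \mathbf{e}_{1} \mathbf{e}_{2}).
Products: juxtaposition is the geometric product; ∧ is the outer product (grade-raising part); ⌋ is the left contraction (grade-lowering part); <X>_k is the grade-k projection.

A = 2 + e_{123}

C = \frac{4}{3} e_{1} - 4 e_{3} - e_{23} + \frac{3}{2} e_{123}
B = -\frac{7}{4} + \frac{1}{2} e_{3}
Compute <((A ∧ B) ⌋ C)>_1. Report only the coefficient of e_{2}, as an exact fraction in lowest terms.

step 1: -\frac{7}{2} + e_{3} - \frac{7}{4} e_{123}
step 2: \frac{53}{8} - \frac{14}{3} e_{1} - e_{2} + 14 e_{3} - \frac{3}{2} e_{12} + \frac{7}{2} e_{23} - \frac{21}{4} e_{123}
step 3: -\frac{14}{3} e_{1} - e_{2} + 14 e_{3}
Answer: -1


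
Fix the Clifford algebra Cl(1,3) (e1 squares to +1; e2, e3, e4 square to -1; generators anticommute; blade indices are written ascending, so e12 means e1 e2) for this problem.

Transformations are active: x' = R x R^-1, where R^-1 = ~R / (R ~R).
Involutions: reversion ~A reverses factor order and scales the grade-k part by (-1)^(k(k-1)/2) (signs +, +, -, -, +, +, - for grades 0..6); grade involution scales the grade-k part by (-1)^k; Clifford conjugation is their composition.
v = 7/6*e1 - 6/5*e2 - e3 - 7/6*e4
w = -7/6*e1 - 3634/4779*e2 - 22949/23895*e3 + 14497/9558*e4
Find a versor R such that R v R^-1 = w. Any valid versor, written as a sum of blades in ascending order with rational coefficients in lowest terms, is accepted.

R = v + w = -46844/23895*e2 - 46844/23895*e3 + 1673/4779*e4 works: the equal norms (-61/25) guarantee its sandwich swaps v into w.
Answer: -46844/23895*e2 - 46844/23895*e3 + 1673/4779*e4


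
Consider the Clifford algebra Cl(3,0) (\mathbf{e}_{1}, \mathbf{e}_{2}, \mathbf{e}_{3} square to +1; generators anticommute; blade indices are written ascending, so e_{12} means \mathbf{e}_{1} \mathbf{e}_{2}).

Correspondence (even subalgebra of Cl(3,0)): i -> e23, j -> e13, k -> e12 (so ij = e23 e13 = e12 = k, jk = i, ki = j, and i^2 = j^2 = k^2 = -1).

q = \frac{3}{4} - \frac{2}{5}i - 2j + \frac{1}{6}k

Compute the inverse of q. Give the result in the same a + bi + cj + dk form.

In blades: q = \frac{3}{4} + \frac{1}{6} e_{12} - 2 e_{13} - \frac{2}{5} e_{23}.
With qbar = \frac{3}{4} - \frac{1}{6} e_{12} + 2 e_{13} + \frac{2}{5} e_{23} (scalar fixed, mapped units negated), q qbar = \frac{17101}{3600} (the sum of squared coefficients), so q^-1 = qbar / (\frac{17101}{3600}) = \frac{2700}{17101} - \frac{600}{17101} e_{12} + \frac{7200}{17101} e_{13} + \frac{1440}{17101} e_{23}; translating back:
Answer: \frac{2700}{17101} + \frac{1440}{17101}i + \frac{7200}{17101}j - \frac{600}{17101}k


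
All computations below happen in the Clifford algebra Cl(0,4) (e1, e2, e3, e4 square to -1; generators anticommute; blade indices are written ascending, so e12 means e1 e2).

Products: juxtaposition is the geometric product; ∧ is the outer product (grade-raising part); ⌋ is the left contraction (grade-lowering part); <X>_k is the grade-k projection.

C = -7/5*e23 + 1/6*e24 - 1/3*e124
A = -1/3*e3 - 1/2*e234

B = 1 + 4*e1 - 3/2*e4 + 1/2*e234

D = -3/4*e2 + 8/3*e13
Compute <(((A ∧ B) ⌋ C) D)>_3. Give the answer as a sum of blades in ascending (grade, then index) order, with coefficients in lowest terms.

step 1: -1/3*e3 + 4/3*e13 + 1/2*e34 - 1/2*e234 + 2*e1234
step 2: 7/15*e2
step 3: 7/20 - 56/45*e123
step 4: -56/45*e123
Answer: -56/45*e123


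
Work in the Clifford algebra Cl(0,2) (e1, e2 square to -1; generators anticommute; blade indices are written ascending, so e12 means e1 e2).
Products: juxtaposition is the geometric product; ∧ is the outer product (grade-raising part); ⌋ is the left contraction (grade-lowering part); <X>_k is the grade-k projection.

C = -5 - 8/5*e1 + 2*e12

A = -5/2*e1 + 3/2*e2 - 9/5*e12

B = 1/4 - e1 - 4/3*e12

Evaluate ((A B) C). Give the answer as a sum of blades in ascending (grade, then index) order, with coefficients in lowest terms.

step 1: -49/10 - 21/8*e1 - 139/120*e2 + 21/20*e12
step 2: 91/5 + 11189/600*e1 + 5617/600*e2 - 5071/300*e12
Answer: 91/5 + 11189/600*e1 + 5617/600*e2 - 5071/300*e12


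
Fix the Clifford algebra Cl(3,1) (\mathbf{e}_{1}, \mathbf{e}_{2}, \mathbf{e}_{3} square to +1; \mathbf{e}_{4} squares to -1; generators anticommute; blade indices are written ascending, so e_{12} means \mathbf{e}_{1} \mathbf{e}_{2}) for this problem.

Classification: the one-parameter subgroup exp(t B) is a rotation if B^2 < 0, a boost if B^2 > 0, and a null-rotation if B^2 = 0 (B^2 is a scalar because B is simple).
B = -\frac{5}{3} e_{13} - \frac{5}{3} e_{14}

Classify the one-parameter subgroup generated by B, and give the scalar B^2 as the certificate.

B^2 term by term: the squares give (-\frac{5}{3})^2*(e_{13})^2 + (-\frac{5}{3})^2*(e_{14})^2 = \frac{25}{9}*(-1) + \frac{25}{9}*(+1) = 0 (each basis 2-blade squares to minus the product of its generators' squares); cross terms between blades sharing an index anticommute and cancel. So B^2 = 0.
Answer: null-rotation, certificate B^2 = 0. Certificate logic: 0 is a conjugation-invariant scalar, so its sign fixes rotation versus boost versus null-rotation outright.


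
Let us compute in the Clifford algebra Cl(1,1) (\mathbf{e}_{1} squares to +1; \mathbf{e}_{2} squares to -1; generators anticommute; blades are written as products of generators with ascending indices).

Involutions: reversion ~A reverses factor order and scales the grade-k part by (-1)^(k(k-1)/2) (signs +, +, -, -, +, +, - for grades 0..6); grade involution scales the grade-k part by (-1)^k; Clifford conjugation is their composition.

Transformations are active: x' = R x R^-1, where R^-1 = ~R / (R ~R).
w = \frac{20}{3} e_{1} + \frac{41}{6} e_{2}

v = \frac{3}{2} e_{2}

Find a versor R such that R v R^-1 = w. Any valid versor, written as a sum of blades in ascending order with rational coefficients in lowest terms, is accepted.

R = v + w = \frac{20}{3} e_{1} + \frac{25}{3} e_{2} works: the equal norms (-\frac{9}{4}) guarantee its sandwich swaps v into w.
Answer: \frac{20}{3} e_{1} + \frac{25}{3} e_{2}


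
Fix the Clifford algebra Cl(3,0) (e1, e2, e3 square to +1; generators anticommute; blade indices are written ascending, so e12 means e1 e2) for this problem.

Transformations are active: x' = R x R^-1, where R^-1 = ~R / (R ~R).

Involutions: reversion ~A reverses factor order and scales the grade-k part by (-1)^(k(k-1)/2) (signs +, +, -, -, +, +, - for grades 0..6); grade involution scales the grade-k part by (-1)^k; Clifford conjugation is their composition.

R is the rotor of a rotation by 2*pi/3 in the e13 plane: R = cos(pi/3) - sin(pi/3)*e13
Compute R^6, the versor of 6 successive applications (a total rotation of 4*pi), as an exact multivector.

The rotor phase is half the rotation angle and phases add under composition, so 6 steps in the e13 plane accumulate phase 6*(pi/3) = 2*pi: R^6 = cos(2*pi) - sin(2*pi)*e13.
cos(2*pi) = 1 and sin(2*pi) = 0, so R^6 = 1. The total rotation 4*pi is 2 full turns, so every vector returns to itself, yet the rotor is +1, back on the identity sheet (an even number of 2*pi turns).
Answer: 1


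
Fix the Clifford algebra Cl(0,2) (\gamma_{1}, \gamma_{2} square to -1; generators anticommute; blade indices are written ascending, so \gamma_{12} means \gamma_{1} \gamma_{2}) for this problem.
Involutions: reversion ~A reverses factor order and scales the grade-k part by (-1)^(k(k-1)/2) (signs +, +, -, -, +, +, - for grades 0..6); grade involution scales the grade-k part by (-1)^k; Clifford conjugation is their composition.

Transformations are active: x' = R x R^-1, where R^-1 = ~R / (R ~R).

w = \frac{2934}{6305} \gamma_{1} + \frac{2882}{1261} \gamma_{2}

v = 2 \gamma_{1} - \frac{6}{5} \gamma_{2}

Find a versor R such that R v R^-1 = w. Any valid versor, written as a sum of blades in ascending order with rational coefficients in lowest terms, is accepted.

Equal squares first: v^2 = w^2 = -\frac{136}{25}. Then v + w = \frac{15544}{6305} \gamma_{1} + \frac{6844}{6305} \gamma_{2} is a versor taking v to w, provided it is invertible.
Answer: \frac{15544}{6305} \gamma_{1} + \frac{6844}{6305} \gamma_{2}


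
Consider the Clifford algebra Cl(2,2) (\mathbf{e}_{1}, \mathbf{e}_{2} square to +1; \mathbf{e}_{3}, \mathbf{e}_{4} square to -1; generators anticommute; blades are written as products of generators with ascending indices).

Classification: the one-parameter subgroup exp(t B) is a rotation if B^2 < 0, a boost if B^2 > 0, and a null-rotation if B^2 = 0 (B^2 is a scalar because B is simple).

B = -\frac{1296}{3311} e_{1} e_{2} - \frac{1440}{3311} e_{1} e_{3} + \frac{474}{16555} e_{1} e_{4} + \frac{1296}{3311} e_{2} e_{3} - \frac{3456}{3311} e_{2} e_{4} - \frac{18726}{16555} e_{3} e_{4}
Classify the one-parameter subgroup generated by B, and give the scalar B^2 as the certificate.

B^2 term by term: the squares give (-\frac{1296}{3311})^2*(e_{1} e_{2})^2 + (-\frac{1440}{3311})^2*(e_{1} e_{3})^2 + (\frac{474}{16555})^2*(e_{1} e_{4})^2 + (\frac{1296}{3311})^2*(e_{2} e_{3})^2 + (-\frac{3456}{3311})^2*(e_{2} e_{4})^2 + (-\frac{18726}{16555})^2*(e_{3} e_{4})^2 = \frac{1679616}{10962721}*(-1) + \frac{2073600}{10962721}*(+1) + \frac{224676}{274068025}*(+1) + \frac{1679616}{10962721}*(+1) + \frac{11943936}{10962721}*(+1) + \frac{350663076}{274068025}*(-1) = 0 (each basis 2-blade squares to minus the product of its generators' squares); cross terms between blades sharing an index anticommute and cancel; the commuting (index-disjoint) pairs give grade-4 terms 2*c*c'*(blade product), which cancel blade by blade — e_{1} e_{2} e_{3} e_{4}: \frac{48537792}{54813605} - \frac{9953280}{10962721} + \frac{1228608}{54813605} = 0 — confirming B is simple. So B^2 = 0.
Answer: null-rotation, certificate B^2 = 0. One invariant decides it: the square 0 survives every conjugation, and its sign is exactly the classification.


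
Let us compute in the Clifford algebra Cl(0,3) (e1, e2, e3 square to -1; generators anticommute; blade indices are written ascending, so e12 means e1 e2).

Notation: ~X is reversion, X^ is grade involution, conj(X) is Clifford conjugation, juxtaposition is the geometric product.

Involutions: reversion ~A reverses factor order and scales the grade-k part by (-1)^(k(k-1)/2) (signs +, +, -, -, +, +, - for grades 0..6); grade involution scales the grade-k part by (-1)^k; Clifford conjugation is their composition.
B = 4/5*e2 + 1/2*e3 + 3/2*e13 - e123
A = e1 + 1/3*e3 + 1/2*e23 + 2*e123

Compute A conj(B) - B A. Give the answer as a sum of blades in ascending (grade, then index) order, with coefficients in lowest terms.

first term: -11/6 - 11/4*e2 + 11/10*e3 + 77/60*e12 - 21/10*e13 + 19/15*e23
second term: -13/6 + 13/4*e2 + 11/10*e3 - 43/60*e12 + 11/10*e13 + 19/15*e23
Answer: 1/3 - 6*e2 + 2*e12 - 16/5*e13


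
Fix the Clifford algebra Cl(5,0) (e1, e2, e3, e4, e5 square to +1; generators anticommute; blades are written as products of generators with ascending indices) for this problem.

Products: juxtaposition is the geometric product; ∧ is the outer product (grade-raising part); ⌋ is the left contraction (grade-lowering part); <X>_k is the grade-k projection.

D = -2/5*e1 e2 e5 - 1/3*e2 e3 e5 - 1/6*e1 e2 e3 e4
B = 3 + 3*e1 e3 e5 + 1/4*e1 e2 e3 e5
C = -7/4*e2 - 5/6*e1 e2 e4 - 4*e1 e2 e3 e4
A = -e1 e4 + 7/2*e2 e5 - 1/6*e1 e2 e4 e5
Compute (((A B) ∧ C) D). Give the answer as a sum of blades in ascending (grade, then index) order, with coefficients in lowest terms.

step 1: 7/8*e1 e3 - 3*e1 e4 + 21/2*e2 e5 + 1/24*e3 e4 - 21/2*e1 e2 e3 + 1/2*e2 e3 e4 - 3*e3 e4 e5 - 1/2*e1 e2 e4 e5 + 1/4*e2 e3 e4 e5
step 2: 49/32*e1 e2 e3 - 21/4*e1 e2 e4 - 7/96*e2 e3 e4 - 21/4*e2 e3 e4 e5
step 3: 7/576*e1 + 7/8*e3 - 287/192*e4 + 133/96*e1 e5 + 49/80*e3 e5 - 3059/1440*e4 e5 - 21/10*e1 e3 e4 + 413/240*e1 e3 e4 e5
Answer: 7/576*e1 + 7/8*e3 - 287/192*e4 + 133/96*e1 e5 + 49/80*e3 e5 - 3059/1440*e4 e5 - 21/10*e1 e3 e4 + 413/240*e1 e3 e4 e5


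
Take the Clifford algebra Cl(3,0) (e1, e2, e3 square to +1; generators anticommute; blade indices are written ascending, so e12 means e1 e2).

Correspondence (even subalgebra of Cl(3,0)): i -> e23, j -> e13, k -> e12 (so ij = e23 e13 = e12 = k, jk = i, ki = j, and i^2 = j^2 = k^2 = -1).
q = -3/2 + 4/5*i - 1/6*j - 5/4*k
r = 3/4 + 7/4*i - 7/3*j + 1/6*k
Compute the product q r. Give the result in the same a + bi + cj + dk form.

In blades: q = -3/2 - 5/4*e12 - 1/6*e13 + 4/5*e23, r = 3/4 + 1/6*e12 - 7/3*e13 + 7/4*e23.
Distribute q over r term by term (generator squares from the signature, products reordered to ascending indices): (-3/2)*r = -9/8 - 1/4*e12 + 7/2*e13 - 21/8*e23; (-5/4*e12)*r = 5/24 - 15/16*e12 - 35/16*e13 - 35/12*e23; (-1/6*e13)*r = -7/18 + 7/24*e12 - 1/8*e13 - 1/36*e23; (4/5*e23)*r = -7/5 - 28/15*e12 - 2/15*e13 + 3/5*e23.
Sum: -487/180 - 221/80*e12 + 253/240*e13 - 1789/360*e23; translating back through the correspondence:
Answer: -487/180 - 1789/360*i + 253/240*j - 221/80*k


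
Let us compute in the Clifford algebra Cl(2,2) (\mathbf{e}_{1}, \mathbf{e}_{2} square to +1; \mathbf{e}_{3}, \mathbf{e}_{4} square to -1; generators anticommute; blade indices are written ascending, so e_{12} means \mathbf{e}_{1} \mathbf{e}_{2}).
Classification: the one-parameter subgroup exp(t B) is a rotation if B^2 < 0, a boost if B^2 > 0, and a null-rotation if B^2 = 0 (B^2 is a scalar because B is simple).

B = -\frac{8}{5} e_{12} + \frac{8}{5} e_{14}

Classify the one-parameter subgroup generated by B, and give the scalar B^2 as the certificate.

B^2 term by term: the squares give (-\frac{8}{5})^2*(e_{12})^2 + (\frac{8}{5})^2*(e_{14})^2 = \frac{64}{25}*(-1) + \frac{64}{25}*(+1) = 0 (each basis 2-blade squares to minus the product of its generators' squares); cross terms between blades sharing an index anticommute and cancel. So B^2 = 0.
Answer: null-rotation, certificate B^2 = 0. The invariant at work: B^2 = 0 is unchanged by conjugation, hence its sign classifies the subgroup whatever basis B is written in.


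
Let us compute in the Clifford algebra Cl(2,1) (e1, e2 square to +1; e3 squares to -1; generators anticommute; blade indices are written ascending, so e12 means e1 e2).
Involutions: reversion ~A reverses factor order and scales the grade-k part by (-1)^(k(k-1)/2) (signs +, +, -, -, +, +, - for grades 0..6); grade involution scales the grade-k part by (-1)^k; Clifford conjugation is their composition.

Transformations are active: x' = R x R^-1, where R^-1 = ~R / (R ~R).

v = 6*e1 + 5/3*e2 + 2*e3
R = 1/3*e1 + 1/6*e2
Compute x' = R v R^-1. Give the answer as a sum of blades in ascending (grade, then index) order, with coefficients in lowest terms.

~R = 1/3*e1 + 1/6*e2, and R ~R = 5/36, so R^-1 = ~R / (5/36).
R v = 41/18 - 4/9*e12 + 2/3*e13 + 1/3*e23
Answer: 74/15*e1 + 19/5*e2 - 2*e3


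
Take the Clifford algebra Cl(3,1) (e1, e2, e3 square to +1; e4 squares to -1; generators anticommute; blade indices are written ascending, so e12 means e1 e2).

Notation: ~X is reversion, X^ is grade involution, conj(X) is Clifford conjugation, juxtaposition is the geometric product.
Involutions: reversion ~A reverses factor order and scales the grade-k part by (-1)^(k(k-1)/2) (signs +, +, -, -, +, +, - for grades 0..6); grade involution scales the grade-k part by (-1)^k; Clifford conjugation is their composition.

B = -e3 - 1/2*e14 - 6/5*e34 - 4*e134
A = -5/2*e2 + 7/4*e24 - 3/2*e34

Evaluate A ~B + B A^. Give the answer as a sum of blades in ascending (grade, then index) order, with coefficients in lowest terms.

first term: -9/5 - 6*e1 - 3/2*e4 - 7/8*e12 + 3/4*e13 + 23/5*e23 + 7*e123 + 5/4*e124 - 5/4*e234 + 10*e1234
second term: 9/5 + 6*e1 + 3/2*e4 - 7/8*e12 + 3/4*e13 + 23/5*e23 + 7*e123 + 5/4*e124 - 5/4*e234 - 10*e1234
Answer: -7/4*e12 + 3/2*e13 + 46/5*e23 + 14*e123 + 5/2*e124 - 5/2*e234


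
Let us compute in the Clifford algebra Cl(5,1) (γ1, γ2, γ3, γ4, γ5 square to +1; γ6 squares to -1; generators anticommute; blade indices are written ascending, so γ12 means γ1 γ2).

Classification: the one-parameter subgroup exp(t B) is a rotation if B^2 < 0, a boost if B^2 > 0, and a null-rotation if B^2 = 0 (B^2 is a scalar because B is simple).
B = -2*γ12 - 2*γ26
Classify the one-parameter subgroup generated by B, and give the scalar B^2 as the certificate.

B^2 term by term: the squares give (-2)^2*(γ12)^2 + (-2)^2*(γ26)^2 = 4*(-1) + 4*(+1) = 0 (each basis 2-blade squares to minus the product of its generators' squares); cross terms between blades sharing an index anticommute and cancel. So B^2 = 0.
Answer: null-rotation, certificate B^2 = 0. The invariant at work: B^2 = 0 is unchanged by conjugation, hence its sign classifies the subgroup whatever basis B is written in.


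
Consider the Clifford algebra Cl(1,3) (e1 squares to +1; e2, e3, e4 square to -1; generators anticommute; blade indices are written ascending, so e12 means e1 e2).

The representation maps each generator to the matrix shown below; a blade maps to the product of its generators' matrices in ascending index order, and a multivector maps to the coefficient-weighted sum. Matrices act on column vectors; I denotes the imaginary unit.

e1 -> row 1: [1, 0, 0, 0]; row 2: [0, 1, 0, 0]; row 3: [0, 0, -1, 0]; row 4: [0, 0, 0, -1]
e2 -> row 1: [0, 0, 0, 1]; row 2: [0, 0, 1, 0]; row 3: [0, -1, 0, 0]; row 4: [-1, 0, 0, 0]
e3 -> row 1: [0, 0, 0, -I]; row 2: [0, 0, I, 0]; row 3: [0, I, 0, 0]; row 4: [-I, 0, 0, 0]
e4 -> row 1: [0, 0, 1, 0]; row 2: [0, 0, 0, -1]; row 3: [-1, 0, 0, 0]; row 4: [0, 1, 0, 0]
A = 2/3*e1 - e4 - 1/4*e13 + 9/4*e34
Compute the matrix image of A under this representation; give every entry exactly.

Bivector images (products of the table entries): rho(e13) = rho(e1)rho(e3) = row 1: [0, 0, 0, -I]; row 2: [0, 0, I, 0]; row 3: [0, -I, 0, 0]; row 4: [I, 0, 0, 0]; rho(e34) = rho(e3)rho(e4) = row 1: [0, -I, 0, 0]; row 2: [-I, 0, 0, 0]; row 3: [0, 0, 0, -I]; row 4: [0, 0, -I, 0].
M = (2/3)*rho(e1) + (-1)*rho(e4) + (-1/4)*rho(e13) + (9/4)*rho(e34), summed entrywise:
Answer: row 1: [2/3, -9*I/4, -1, I/4]; row 2: [-9*I/4, 2/3, -I/4, 1]; row 3: [1, I/4, -2/3, -9*I/4]; row 4: [-I/4, -1, -9*I/4, -2/3]


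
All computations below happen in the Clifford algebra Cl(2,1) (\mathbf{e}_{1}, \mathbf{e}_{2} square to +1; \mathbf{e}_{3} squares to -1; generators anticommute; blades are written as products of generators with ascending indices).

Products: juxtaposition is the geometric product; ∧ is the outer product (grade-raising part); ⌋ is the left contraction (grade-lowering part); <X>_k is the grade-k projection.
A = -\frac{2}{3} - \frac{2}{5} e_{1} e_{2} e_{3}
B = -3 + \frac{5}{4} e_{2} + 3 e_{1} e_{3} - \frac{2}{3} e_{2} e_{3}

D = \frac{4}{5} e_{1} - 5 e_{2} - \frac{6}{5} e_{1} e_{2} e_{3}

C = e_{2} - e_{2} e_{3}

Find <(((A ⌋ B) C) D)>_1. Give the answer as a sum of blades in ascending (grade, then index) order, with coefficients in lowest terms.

step 1: 2 - \frac{5}{6} e_{2} - 2 e_{1} e_{3} + \frac{4}{9} e_{2} e_{3}
step 2: -\frac{23}{18} + 2 e_{2} + \frac{7}{18} e_{3} + 2 e_{1} e_{2} - 2 e_{2} e_{3} + 2 e_{1} e_{2} e_{3}
step 3: -\frac{62}{5} - \frac{388}{45} e_{1} + \frac{431}{90} e_{2} - \frac{38}{5} e_{3} - \frac{17}{15} e_{1} e_{2} + \frac{544}{45} e_{1} e_{3} + \frac{319}{90} e_{2} e_{3} - \frac{1}{15} e_{1} e_{2} e_{3}
step 4: -\frac{388}{45} e_{1} + \frac{431}{90} e_{2} - \frac{38}{5} e_{3}
Answer: -\frac{388}{45} e_{1} + \frac{431}{90} e_{2} - \frac{38}{5} e_{3}


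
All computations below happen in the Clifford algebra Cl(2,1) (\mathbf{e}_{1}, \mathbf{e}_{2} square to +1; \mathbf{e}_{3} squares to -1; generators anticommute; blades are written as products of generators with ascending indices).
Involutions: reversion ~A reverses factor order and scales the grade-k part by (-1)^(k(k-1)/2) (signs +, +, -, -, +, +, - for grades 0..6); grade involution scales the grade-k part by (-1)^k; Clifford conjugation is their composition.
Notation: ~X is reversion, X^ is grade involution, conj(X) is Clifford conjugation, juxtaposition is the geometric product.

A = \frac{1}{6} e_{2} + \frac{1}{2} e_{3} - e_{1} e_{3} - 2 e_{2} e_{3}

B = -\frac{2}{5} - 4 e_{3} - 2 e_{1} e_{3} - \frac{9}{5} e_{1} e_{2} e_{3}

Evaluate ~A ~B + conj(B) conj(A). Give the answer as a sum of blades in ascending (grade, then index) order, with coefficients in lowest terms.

first term: 4 + \frac{43}{5} e_{1} + \frac{92}{15} e_{2} - \frac{1}{5} e_{3} - \frac{49}{10} e_{1} e_{2} - \frac{7}{10} e_{1} e_{3} - \frac{22}{15} e_{2} e_{3} - \frac{1}{3} e_{1} e_{2} e_{3}
second term: 4 + \frac{7}{5} e_{1} + \frac{148}{15} e_{2} + \frac{1}{5} e_{3} + \frac{31}{10} e_{1} e_{2} - \frac{7}{10} e_{1} e_{3} - \frac{2}{15} e_{2} e_{3} + \frac{1}{3} e_{1} e_{2} e_{3}
Answer: 8 + 10 e_{1} + 16 e_{2} - \frac{9}{5} e_{1} e_{2} - \frac{7}{5} e_{1} e_{3} - \frac{8}{5} e_{2} e_{3}


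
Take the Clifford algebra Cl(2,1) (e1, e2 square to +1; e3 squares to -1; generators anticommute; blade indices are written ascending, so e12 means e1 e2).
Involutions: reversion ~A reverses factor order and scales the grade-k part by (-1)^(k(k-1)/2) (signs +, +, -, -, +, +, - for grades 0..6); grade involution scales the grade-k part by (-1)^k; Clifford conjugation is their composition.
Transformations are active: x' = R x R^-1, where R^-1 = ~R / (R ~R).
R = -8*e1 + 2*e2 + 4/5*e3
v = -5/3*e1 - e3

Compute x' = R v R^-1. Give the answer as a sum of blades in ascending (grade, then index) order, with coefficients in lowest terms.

~R = -8*e1 + 2*e2 + 4/5*e3, and R ~R = 1684/25, so R^-1 = ~R / (1684/25).
R v = 212/15 + 10/3*e12 + 28/3*e13 - 2*e23
Answer: -2135/1263*e1 + 1060/1263*e2 + 1687/1263*e3


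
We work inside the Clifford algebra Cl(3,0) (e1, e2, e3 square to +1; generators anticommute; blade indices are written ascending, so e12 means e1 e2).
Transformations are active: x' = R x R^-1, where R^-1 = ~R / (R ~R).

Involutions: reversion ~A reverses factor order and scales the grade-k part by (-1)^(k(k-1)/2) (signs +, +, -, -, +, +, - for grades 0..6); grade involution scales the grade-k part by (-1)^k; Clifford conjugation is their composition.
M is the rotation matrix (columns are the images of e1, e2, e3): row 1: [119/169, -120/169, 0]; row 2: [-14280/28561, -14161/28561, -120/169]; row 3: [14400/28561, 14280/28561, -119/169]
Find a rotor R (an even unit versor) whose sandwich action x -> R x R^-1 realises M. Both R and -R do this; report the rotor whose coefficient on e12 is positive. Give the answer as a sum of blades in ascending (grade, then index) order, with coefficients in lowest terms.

Method: write R = a + b12*e12 + b13*e13 + b23*e23 with a^2 + b12^2 + b13^2 + b23^2 = 1 (so R^-1 = ~R). Expanding the columns R e_j ~R gives tr M = 4a^2 - 1 and, from the antisymmetric part, M21 - M12 = -4a*b12, M13 - M31 = 4a*b13, M32 - M23 = -4a*b23.
Here tr M = -14161/28561, so a^2 = (1 + tr M)/4 = 3600/28561 and a = ±60/169. Taking a = 60/169: M21 - M12 = 6000/28561, M13 - M31 = -14400/28561, M32 - M23 = 34560/28561, giving b12 = -25/169, b13 = -60/169, b23 = -144/169, i.e. R = 60/169 - 25/169*e12 - 60/169*e13 - 144/169*e23.
Its e12 coefficient is negative, so report the other preimage -R.
Answer: -60/169 + 25/169*e12 + 60/169*e13 + 144/169*e23. Note: both R and -R realise this M (trace -14161/28561); the covering map identifies them, and the e12-coefficient sign is the tie-breaker.


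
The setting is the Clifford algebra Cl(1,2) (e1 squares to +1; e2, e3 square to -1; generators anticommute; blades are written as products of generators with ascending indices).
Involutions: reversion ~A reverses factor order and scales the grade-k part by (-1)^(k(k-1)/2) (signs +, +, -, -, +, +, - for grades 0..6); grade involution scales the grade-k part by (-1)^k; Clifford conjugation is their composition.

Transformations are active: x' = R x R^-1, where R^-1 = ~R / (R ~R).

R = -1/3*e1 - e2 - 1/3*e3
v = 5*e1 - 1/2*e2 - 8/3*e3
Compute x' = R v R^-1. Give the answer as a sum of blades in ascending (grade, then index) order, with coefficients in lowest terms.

~R = -1/3*e1 - e2 - 1/3*e3, and R ~R = -1, so R^-1 = ~R / (-1).
R v = -55/18 + 31/6*e1 e2 + 23/9*e1 e3 + 5/2*e2 e3
Answer: -190/27*e1 - 101/18*e2 + 17/27*e3


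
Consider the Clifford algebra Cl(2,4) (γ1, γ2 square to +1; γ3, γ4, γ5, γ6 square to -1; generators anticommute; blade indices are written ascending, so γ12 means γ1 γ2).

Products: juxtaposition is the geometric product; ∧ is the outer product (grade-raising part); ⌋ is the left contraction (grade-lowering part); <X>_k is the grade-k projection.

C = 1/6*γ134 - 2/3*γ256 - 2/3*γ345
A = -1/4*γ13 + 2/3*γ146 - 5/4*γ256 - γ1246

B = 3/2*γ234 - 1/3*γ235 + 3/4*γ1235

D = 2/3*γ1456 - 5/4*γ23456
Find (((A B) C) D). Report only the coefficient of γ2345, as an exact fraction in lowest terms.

step 1: 3/16*γ25 + 5/12*γ36 - 3/8*γ124 + 1/12*γ125 - 9/16*γ136 + γ1236 - 21/8*γ3456 - 1/3*γ13456 - 1/2*γ23456 + 2/9*γ123456
step 2: -15/8*γ6 - 5/18*γ16 - 1/16*γ23 - 1/3*γ26 - 1/3*γ34 + 3/32*γ46 + 1/18*γ56 + 4/27*γ126 + 4/27*γ134 - 2/3*γ135 - 5/72*γ146 + 7/16*γ156 - 13/8*γ234 - 5/18*γ235 + 1/6*γ246 + 1/27*γ256 - 5/18*γ456 - 1/6*γ1234 + 5/8*γ1235 - 1/12*γ1256 + 1/8*γ1456 + 1/72*γ2345 + 1/32*γ12345 - 2/3*γ12456
step 3: -1/12 + 5/27*γ1 - 4/9*γ2 - 7/24*γ4 - 5/108*γ5 + 5/288*γ6 + 5/6*γ13 - 1/27*γ14 + 1/16*γ15 + 5/128*γ16 + 25/72*γ23 - 1/18*γ24 + 5/108*γ34 - 5/24*γ35 - 5/27*γ45 + 25/72*γ46 - 65/32*γ56 - 5/32*γ123 + 2/81*γ124 - 1/9*γ125 - 5/48*γ134 - 5/4*γ145 - 25/32*γ146 - 5/24*γ156 + 5/72*γ234 - 15/128*γ235 - 1/48*γ236 - 8/81*γ245 - 5/12*γ256 - 5/12*γ345 - 4/9*γ346 - 8/81*γ356 + 5/64*γ456 + 35/64*γ1234 + 25/288*γ1235 - 1/108*γ1236 + 2/9*γ1245 + 5/6*γ1246 + 5/27*γ1256 + 5/27*γ1345 + 2/9*γ1356 - 75/32*γ2345 - 5/12*γ2346 - 1/9*γ2356 - 25/72*γ12345 + 5/27*γ12346 - 13/12*γ12356 - 1/24*γ123456
Answer: -75/32


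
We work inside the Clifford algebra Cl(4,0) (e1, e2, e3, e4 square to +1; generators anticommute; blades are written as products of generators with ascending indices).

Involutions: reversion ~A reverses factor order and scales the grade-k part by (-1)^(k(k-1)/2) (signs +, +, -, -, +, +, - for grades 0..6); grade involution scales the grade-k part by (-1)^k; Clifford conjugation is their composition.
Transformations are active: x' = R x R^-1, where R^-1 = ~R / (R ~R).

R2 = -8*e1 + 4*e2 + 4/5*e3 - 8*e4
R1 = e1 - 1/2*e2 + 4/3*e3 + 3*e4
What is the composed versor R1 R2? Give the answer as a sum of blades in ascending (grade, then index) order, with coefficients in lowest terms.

Distribute over the terms of R1 (each basis-blade product reordered to ascending indices, repeated generators contracted through their squares):
(e1) R2 = -8 + 4*e1 e2 + 4/5*e1 e3 - 8*e1 e4
(-1/2*e2) R2 = -2 - 4*e1 e2 - 2/5*e2 e3 + 4*e2 e4
(4/3*e3) R2 = 16/15 + 32/3*e1 e3 - 16/3*e2 e3 - 32/3*e3 e4
(3*e4) R2 = -24 + 24*e1 e4 - 12*e2 e4 - 12/5*e3 e4
Summing the partial products and collecting blades:
Answer: -494/15 + 172/15*e1 e3 + 16*e1 e4 - 86/15*e2 e3 - 8*e2 e4 - 196/15*e3 e4


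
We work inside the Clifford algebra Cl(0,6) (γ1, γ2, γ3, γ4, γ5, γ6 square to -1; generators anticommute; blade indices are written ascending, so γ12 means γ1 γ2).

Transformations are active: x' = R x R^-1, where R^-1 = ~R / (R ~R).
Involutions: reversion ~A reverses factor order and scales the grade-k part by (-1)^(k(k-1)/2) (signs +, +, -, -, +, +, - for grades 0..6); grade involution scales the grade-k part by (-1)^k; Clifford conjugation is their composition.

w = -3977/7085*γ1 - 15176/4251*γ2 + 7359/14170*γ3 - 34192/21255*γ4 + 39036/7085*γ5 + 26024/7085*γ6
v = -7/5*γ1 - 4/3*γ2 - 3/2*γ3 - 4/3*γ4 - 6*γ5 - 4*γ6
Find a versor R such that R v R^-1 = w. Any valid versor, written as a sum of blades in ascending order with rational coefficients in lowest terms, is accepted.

Key observation: q(v) = q(w) = -53789/900 (sandwiches preserve the norm), so R = v + w = -13896/7085*γ1 - 6948/1417*γ2 - 6948/7085*γ3 - 20844/7085*γ4 - 3474/7085*γ5 - 2316/7085*γ6 works whenever it is invertible — the component of v along it is kept and (v - w)/2 reverses, sending v to w.
Answer: -13896/7085*γ1 - 6948/1417*γ2 - 6948/7085*γ3 - 20844/7085*γ4 - 3474/7085*γ5 - 2316/7085*γ6


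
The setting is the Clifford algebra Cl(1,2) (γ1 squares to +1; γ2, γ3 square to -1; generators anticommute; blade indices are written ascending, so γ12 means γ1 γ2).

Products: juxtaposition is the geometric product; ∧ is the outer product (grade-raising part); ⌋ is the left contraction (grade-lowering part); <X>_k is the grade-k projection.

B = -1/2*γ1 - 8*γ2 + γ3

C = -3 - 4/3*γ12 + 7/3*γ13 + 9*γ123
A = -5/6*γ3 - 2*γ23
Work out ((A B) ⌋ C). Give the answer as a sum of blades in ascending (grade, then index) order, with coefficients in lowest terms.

step 1: 5/6 + 2*γ2 + 16*γ3 - 5/12*γ13 - 20/3*γ23 + γ123
step 2: -449/36 + 284/3*γ1 + 15/4*γ2 - 1306/9*γ12 + 359/18*γ13 + 15/2*γ123
Answer: -449/36 + 284/3*γ1 + 15/4*γ2 - 1306/9*γ12 + 359/18*γ13 + 15/2*γ123


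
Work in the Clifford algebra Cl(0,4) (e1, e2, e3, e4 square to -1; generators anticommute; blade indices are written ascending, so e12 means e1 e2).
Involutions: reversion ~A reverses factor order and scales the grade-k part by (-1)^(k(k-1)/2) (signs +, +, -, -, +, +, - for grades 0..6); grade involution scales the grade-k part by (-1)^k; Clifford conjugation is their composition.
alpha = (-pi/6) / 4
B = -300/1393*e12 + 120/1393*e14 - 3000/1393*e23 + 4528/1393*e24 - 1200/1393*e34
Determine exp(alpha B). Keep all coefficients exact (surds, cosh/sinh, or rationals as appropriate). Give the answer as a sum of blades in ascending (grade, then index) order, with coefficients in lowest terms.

B^2 term by term: the squares give (-300/1393)^2*(e12)^2 + (120/1393)^2*(e14)^2 + (-3000/1393)^2*(e23)^2 + (4528/1393)^2*(e24)^2 + (-1200/1393)^2*(e34)^2 = 90000/1940449*(-1) + 14400/1940449*(-1) + 9000000/1940449*(-1) + 20502784/1940449*(-1) + 1440000/1940449*(-1) = -16 (each basis 2-blade squares to minus the product of its generators' squares); cross terms between blades sharing an index anticommute and cancel; the commuting (index-disjoint) pairs give grade-4 terms 2*c*c'*(blade product), which cancel blade by blade — e1234: 720000/1940449 - 720000/1940449 = 0 — confirming B is simple. So B^2 = -16.
B^2 = -16 — circular case — the even/odd split gives cos and sin: l = 4, alpha*l = -pi/6, so exp(alpha B) = cos(-pi/6) + (sin(-pi/6)/4)*B = sqrt(3)/2 + (-1/8)*B.
Answer: sqrt(3)/2 + 75/2786*e12 - 15/1393*e14 + 375/1393*e23 - 566/1393*e24 + 150/1393*e34


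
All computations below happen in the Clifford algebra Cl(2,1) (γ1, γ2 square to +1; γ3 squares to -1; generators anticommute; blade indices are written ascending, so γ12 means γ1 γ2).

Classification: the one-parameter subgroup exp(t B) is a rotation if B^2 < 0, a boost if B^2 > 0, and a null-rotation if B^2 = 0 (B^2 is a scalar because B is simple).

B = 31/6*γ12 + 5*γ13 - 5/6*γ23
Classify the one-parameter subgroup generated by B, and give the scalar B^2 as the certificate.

B^2 term by term: the squares give (31/6)^2*(γ12)^2 + (5)^2*(γ13)^2 + (-5/6)^2*(γ23)^2 = 961/36*(-1) + 25*(+1) + 25/36*(+1) = -1 (each basis 2-blade squares to minus the product of its generators' squares); cross terms between blades sharing an index anticommute and cancel. So B^2 = -1.
Answer: rotation, certificate B^2 = -1. The scalar -1 is the complete invariant here: its sign names the subgroup type.


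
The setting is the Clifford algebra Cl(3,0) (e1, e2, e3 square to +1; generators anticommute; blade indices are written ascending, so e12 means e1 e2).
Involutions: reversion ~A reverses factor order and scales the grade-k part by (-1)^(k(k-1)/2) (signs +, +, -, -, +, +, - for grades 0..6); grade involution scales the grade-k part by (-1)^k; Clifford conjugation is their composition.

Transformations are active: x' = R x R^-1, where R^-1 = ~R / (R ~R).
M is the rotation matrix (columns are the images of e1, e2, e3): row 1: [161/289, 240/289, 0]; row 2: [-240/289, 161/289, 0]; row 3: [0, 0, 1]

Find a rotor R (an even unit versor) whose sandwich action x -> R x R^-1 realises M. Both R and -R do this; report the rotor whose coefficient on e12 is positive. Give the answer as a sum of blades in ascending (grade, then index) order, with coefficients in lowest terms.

Method: write R = a + b12*e12 + b13*e13 + b23*e23 with a^2 + b12^2 + b13^2 + b23^2 = 1 (so R^-1 = ~R). Expanding the columns R e_j ~R gives tr M = 4a^2 - 1 and, from the antisymmetric part, M21 - M12 = -4a*b12, M13 - M31 = 4a*b13, M32 - M23 = -4a*b23.
Here tr M = 611/289, so a^2 = (1 + tr M)/4 = 225/289 and a = ±15/17. Taking a = 15/17: M21 - M12 = -480/289, M13 - M31 = 0, M32 - M23 = 0, giving b12 = 8/17, b13 = 0, b23 = 0, i.e. R = 15/17 + 8/17*e12.
Its e12 coefficient is already positive.
Answer: 15/17 + 8/17*e12. Why the constraint matters: R and -R act identically through the sandwich — M has trace 611/289 either way — so only the sign condition on e12 picks one of the two preimages.


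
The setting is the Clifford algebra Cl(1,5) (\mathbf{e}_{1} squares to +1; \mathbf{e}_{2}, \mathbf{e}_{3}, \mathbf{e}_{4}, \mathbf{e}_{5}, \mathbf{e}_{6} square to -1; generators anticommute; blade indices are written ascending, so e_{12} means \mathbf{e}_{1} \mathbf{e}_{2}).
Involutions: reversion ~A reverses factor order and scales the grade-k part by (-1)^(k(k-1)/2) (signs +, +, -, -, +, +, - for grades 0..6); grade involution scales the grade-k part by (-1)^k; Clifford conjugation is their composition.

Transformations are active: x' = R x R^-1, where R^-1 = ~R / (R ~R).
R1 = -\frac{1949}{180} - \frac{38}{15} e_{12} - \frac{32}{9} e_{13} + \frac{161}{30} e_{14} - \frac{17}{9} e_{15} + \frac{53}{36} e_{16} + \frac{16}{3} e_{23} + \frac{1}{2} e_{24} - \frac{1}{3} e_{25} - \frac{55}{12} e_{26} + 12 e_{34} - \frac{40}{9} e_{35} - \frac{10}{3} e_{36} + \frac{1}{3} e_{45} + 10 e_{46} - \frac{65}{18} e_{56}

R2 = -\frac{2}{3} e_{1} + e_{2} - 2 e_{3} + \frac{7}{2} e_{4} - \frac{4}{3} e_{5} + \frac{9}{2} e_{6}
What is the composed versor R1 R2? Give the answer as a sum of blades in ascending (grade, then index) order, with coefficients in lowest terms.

Distribute over the terms of R2 (each basis-blade product reordered to ascending indices, repeated generators contracted through their squares):
R1 (-\frac{2}{3} e_{1}) = \frac{1949}{270} e_{1} - \frac{76}{45} e_{2} - \frac{64}{27} e_{3} + \frac{161}{45} e_{4} - \frac{34}{27} e_{5} + \frac{53}{54} e_{6} - \frac{32}{9} e_{123} - \frac{1}{3} e_{124} + \frac{2}{9} e_{125} + \frac{55}{18} e_{126} - 8 e_{134} + \frac{80}{27} e_{135} + \frac{20}{9} e_{136} - \frac{2}{9} e_{145} - \frac{20}{3} e_{146} + \frac{65}{27} e_{156}
R1 (e_{2}) = \frac{38}{15} e_{1} - \frac{1949}{180} e_{2} + \frac{16}{3} e_{3} + \frac{1}{2} e_{4} - \frac{1}{3} e_{5} - \frac{55}{12} e_{6} + \frac{32}{9} e_{123} - \frac{161}{30} e_{124} + \frac{17}{9} e_{125} - \frac{53}{36} e_{126} + 12 e_{234} - \frac{40}{9} e_{235} - \frac{10}{3} e_{236} + \frac{1}{3} e_{245} + 10 e_{246} - \frac{65}{18} e_{256}
R1 (-2 e_{3}) = -\frac{64}{9} e_{1} + \frac{32}{3} e_{2} + \frac{1949}{90} e_{3} - 24 e_{4} + \frac{80}{9} e_{5} + \frac{20}{3} e_{6} + \frac{76}{15} e_{123} + \frac{161}{15} e_{134} - \frac{34}{9} e_{135} + \frac{53}{18} e_{136} + e_{234} - \frac{2}{3} e_{235} - \frac{55}{6} e_{236} - \frac{2}{3} e_{345} - 20 e_{346} + \frac{65}{9} e_{356}
R1 (\frac{7}{2} e_{4}) = -\frac{1127}{60} e_{1} - \frac{7}{4} e_{2} - 42 e_{3} - \frac{13643}{360} e_{4} + \frac{7}{6} e_{5} + 35 e_{6} - \frac{133}{15} e_{124} - \frac{112}{9} e_{134} + \frac{119}{18} e_{145} - \frac{371}{72} e_{146} + \frac{56}{3} e_{234} + \frac{7}{6} e_{245} + \frac{385}{24} e_{246} + \frac{140}{9} e_{345} + \frac{35}{3} e_{346} - \frac{455}{36} e_{456}
R1 (-\frac{4}{3} e_{5}) = -\frac{68}{27} e_{1} - \frac{4}{9} e_{2} - \frac{160}{27} e_{3} + \frac{4}{9} e_{4} + \frac{1949}{135} e_{5} + \frac{130}{27} e_{6} + \frac{152}{45} e_{125} + \frac{128}{27} e_{135} - \frac{322}{45} e_{145} + \frac{53}{27} e_{156} - \frac{64}{9} e_{235} - \frac{2}{3} e_{245} - \frac{55}{9} e_{256} - 16 e_{345} - \frac{40}{9} e_{356} + \frac{40}{3} e_{456}
R1 (\frac{9}{2} e_{6}) = -\frac{53}{8} e_{1} + \frac{165}{8} e_{2} + 15 e_{3} - 45 e_{4} + \frac{65}{4} e_{5} - \frac{1949}{40} e_{6} - \frac{57}{5} e_{126} - 16 e_{136} + \frac{483}{20} e_{146} - \frac{17}{2} e_{156} + 24 e_{236} + \frac{9}{4} e_{246} - \frac{3}{2} e_{256} + 54 e_{346} - 20 e_{356} + \frac{3}{2} e_{456}
Summing the partial products and collecting blades:
Answer: -\frac{9103}{360} e_{1} + \frac{5969}{360} e_{2} - \frac{2243}{270} e_{3} - \frac{819}{8} e_{4} + \frac{783}{20} e_{5} - \frac{6313}{1080} e_{6} + \frac{76}{15} e_{123} - \frac{437}{30} e_{124} + \frac{247}{45} e_{125} - \frac{589}{60} e_{126} - \frac{437}{45} e_{134} + \frac{106}{27} e_{135} - \frac{65}{6} e_{136} - \frac{23}{30} e_{145} + \frac{4439}{360} e_{146} - \frac{223}{54} e_{156} + \frac{95}{3} e_{234} - \frac{110}{9} e_{235} + \frac{23}{2} e_{236} + \frac{5}{6} e_{245} + \frac{679}{24} e_{246} - \frac{101}{9} e_{256} - \frac{10}{9} e_{345} + \frac{137}{3} e_{346} - \frac{155}{9} e_{356} + \frac{79}{36} e_{456}


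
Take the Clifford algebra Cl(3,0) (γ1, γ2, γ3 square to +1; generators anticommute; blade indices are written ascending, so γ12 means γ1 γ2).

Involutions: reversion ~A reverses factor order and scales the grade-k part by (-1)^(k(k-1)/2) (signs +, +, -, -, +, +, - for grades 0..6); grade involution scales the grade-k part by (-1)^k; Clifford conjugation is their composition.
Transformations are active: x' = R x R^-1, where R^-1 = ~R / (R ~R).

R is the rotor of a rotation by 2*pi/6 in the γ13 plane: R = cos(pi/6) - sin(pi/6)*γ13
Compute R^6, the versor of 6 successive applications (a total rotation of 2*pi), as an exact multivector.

Rotor phase runs at HALF the rotation angle; powers of one rotor simply add phase, so after 6 steps in γ13 the phase is 6*pi/6 = pi and R^6 = cos(pi) - sin(pi)*γ13.
cos(pi) = -1 and sin(pi) = 0, so R^6 = -1. The total rotation 2*pi is 1 full turn, so every vector returns to itself, yet the rotor is -1, on the OTHER sheet of the double cover (an odd number of 2*pi turns).
Answer: -1


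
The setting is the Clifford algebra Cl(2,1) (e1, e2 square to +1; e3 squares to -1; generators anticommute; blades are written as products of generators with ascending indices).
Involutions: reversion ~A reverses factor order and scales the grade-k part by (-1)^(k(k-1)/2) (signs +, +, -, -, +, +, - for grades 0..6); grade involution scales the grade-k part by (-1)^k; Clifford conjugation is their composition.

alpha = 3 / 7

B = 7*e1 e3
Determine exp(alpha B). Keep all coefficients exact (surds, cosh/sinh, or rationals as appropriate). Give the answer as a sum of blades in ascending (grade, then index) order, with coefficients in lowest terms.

B^2 = (7)^2*(e1 e3)^2 = 49*(+1) = 49 (a basis 2-blade squares to minus the product of its generators' squares).
B^2 = 49 — a positive square means the series sums to a boost: l = 7, alpha*l = 3, so exp(alpha B) = cosh(3) + (sinh(3)/7)*B = cosh(3) + (sinh(3)/7)*B.
Answer: cosh(3) + sinh(3)*e1 e3


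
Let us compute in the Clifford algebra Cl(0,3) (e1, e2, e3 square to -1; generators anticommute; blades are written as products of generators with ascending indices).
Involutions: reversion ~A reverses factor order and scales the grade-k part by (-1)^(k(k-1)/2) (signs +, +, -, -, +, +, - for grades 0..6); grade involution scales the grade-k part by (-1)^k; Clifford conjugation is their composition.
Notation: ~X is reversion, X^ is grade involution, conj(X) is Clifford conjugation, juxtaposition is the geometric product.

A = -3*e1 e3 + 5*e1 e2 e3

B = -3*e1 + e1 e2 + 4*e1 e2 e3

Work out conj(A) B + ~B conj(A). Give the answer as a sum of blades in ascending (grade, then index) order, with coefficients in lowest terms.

first term: 20 + 12*e2 - 14*e3 + 12*e2 e3
second term: -20 - 12*e2 + 14*e3 + 12*e2 e3
Answer: 24*e2 e3


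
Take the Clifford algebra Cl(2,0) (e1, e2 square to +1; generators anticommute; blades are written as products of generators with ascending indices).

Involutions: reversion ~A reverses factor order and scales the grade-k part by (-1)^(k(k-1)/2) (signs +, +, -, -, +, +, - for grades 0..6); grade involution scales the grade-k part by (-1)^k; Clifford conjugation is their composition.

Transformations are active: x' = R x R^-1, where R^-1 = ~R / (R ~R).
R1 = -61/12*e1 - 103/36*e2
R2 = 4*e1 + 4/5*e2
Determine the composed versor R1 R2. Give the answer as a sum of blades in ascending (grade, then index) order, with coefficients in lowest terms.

Distribute over the terms of R1 (each basis-blade product reordered to ascending indices, repeated generators contracted through their squares):
(-61/12*e1) R2 = -61/3 - 61/15*e1 e2
(-103/36*e2) R2 = -103/45 + 103/9*e1 e2
Summing the partial products and collecting blades:
Answer: -1018/45 + 332/45*e1 e2
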